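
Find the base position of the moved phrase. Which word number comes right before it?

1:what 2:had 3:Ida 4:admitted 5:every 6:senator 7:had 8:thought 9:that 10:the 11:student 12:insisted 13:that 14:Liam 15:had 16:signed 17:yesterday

16

The displaced element is "what" (word 1).
It is linked across 3 clause boundaries (Ø → that → that).
It functions as the direct object of "signed", so the gap sits immediately after word 16 ("signed").
Base order: Ida had admitted every senator had thought that the student insisted that Liam had signed what yesterday.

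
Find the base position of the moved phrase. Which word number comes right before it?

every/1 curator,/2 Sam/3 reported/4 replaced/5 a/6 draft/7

4

The displaced element is "every curator" (word 2).
It is linked across 1 clause boundary (Ø).
It functions as the subject of "replaced", so the gap sits immediately after word 4 ("reported").
Base order: Sam reported that every curator replaced a draft.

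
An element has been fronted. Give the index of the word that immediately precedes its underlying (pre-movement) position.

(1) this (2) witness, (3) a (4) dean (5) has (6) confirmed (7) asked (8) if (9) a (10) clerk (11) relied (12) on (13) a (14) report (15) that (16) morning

The displaced element is "this witness" (word 2).
It is linked across 1 clause boundary (Ø).
It functions as the subject of "asked", so the gap sits immediately after word 6 ("confirmed").
Base order: A dean has confirmed that this witness asked if a clerk relied on a report that morning.

6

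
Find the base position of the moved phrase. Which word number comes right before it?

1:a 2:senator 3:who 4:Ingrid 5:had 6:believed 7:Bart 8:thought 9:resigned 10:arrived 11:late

The displaced element is "a senator" (word 2).
It is linked across 2 clause boundaries (Ø → Ø).
It functions as the subject of "resigned", so the gap sits immediately after word 8 ("thought").
Base order: Ingrid had believed Bart thought that a senator resigned.

8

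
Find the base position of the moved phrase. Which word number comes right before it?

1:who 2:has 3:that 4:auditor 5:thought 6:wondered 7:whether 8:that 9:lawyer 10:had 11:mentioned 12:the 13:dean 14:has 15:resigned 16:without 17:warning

5

The displaced element is "who" (word 1).
It is linked across 1 clause boundary (Ø).
It functions as the subject of "wondered", so the gap sits immediately after word 5 ("thought").
Base order: That auditor has thought that who wondered whether that lawyer had mentioned the dean has resigned without warning.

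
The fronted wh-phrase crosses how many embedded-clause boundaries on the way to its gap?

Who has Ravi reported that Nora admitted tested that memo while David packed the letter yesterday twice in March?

2

"who" is extracted from the subject of "tested".
Boundaries crossed, outermost first: [that], [Ø] — 2 in total.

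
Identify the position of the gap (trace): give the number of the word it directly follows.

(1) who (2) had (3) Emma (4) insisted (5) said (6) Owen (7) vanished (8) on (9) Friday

The displaced element is "who" (word 1).
It is linked across 1 clause boundary (Ø).
It functions as the subject of "said", so the gap sits immediately after word 4 ("insisted").
Base order: Emma had insisted that who said Owen vanished on Friday.

4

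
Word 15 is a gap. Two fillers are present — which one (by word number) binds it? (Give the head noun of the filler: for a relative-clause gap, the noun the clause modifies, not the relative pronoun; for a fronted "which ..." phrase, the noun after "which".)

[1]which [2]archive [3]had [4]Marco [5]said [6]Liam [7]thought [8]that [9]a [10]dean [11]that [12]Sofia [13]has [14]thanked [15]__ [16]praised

The marked gap is inside the relative clause, the direct object of "thanked".
Its filler is the head noun "dean" (via "that"), at word 10.
(The other dependency links word 2 to a gap after word 16.)

10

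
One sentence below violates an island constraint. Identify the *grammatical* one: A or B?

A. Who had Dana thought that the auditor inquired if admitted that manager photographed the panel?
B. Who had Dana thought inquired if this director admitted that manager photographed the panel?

B

In A, the wh-phrase is extracted from inside a wh-island (introduced by "if"), which blocks movement.
In B, the extraction path crosses only that-complement boundaries, which are transparent.
So B is grammatical.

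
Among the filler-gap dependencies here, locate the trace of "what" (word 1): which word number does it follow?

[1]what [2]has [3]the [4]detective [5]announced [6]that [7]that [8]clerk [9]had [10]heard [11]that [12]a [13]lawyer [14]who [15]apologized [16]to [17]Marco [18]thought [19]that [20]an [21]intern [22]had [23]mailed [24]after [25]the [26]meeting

23

The displaced element is "what" (word 1).
It is linked across 3 clause boundaries (that → that → that).
It functions as the direct object of "mailed", so the gap sits immediately after word 23 ("mailed").
Base order: The detective has announced that that clerk had heard that a lawyer who apologized to Marco thought that an intern had mailed what after the meeting.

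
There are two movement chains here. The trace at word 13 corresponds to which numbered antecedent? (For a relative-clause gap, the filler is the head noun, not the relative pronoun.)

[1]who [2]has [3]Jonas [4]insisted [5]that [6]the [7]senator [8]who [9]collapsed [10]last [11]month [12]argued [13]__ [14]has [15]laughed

1

The marked gap is the subject of "laughed".
Its filler is the fronted wh-phrase "who", at word 1.
(The other dependency links word 7 to a gap after word 8.)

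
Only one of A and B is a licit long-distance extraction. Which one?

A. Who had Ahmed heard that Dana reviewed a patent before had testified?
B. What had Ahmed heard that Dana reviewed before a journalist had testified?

B

In A, the wh-phrase is extracted from inside an adjunct island (introduced by "before"), which blocks movement.
In B, the extraction path crosses only that-complement boundaries, which are transparent.
So B is grammatical.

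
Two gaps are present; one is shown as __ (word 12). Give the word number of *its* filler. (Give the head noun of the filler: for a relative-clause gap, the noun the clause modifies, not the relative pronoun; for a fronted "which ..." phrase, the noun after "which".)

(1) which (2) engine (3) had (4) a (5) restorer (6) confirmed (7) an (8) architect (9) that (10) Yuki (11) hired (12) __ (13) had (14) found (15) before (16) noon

8

The marked gap is inside the relative clause, the direct object of "hired".
Its filler is the head noun "architect" (via "that"), at word 8.
(The other dependency links word 2 to a gap after word 14.)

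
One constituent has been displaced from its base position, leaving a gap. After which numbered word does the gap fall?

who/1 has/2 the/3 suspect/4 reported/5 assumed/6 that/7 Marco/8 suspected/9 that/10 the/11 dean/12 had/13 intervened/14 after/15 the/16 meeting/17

5

The displaced element is "who" (word 1).
It is linked across 1 clause boundary (Ø).
It functions as the subject of "assumed", so the gap sits immediately after word 5 ("reported").
Base order: The suspect has reported who assumed that Marco suspected that the dean had intervened after the meeting.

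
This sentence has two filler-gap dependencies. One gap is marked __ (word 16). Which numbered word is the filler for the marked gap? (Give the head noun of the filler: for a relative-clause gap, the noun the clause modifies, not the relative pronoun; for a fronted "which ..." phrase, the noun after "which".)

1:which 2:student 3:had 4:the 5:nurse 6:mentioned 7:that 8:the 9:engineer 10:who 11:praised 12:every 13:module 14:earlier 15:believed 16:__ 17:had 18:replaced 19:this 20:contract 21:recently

The marked gap is the subject of "replaced".
Its filler is the fronted wh-phrase "which student", at word 2.
(The other dependency links word 9 to a gap after word 10.)

2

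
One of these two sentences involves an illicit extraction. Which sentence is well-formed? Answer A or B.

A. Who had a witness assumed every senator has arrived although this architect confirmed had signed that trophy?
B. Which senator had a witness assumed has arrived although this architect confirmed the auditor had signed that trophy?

In A, the wh-phrase is extracted from inside an adjunct island (introduced by "although"), which blocks movement.
In B, the extraction path crosses only that-complement boundaries, which are transparent.
So B is grammatical.

B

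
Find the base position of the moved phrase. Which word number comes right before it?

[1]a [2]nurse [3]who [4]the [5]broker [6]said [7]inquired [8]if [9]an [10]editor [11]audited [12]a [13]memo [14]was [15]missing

The displaced element is "a nurse" (word 2).
It is linked across 1 clause boundary (Ø).
It functions as the subject of "inquired", so the gap sits immediately after word 6 ("said").
Base order: The broker said that a nurse inquired if an editor audited a memo.

6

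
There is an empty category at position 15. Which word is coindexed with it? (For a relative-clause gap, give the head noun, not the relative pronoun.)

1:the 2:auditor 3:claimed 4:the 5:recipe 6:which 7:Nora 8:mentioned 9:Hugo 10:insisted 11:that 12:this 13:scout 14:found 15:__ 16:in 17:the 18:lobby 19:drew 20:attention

5

The gap at 15 is the object of "found", inside a relative clause.
The relative pronoun is "which" (word 6); it is bound by the head noun immediately before it.
Its filler is the head noun "recipe", at word 5.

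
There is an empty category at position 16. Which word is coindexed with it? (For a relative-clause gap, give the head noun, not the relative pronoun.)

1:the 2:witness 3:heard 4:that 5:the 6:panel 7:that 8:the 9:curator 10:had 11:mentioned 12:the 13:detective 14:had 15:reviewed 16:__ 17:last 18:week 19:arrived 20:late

6

The gap at 16 is the object of "reviewed", inside a relative clause.
The relative pronoun is "that" (word 7); it is bound by the head noun immediately before it.
Its filler is the head noun "panel", at word 6.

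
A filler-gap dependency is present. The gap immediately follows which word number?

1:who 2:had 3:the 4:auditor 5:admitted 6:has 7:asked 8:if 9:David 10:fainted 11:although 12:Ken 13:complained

5

The displaced element is "who" (word 1).
It is linked across 1 clause boundary (Ø).
It functions as the subject of "asked", so the gap sits immediately after word 5 ("admitted").
Base order: The auditor had admitted that who has asked if David fainted although Ken complained.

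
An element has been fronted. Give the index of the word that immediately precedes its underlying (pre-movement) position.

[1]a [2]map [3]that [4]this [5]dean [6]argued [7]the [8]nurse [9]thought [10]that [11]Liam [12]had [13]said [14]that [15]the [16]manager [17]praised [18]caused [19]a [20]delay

The displaced element is "a map" (word 2).
It is linked across 3 clause boundaries (Ø → that → that).
It functions as the direct object of "praised", so the gap sits immediately after word 17 ("praised").
Base order: This dean argued the nurse thought that Liam had said that the manager praised a map.

17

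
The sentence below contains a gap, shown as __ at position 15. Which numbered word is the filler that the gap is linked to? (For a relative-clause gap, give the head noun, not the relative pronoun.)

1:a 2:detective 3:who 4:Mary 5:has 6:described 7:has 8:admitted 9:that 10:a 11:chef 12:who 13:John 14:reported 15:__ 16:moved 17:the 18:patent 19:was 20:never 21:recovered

11

The gap at 15 is the subject of "moved", inside a relative clause.
The relative pronoun is "who" (word 12); it is bound by the head noun immediately before it.
Its filler is the head noun "chef", at word 11.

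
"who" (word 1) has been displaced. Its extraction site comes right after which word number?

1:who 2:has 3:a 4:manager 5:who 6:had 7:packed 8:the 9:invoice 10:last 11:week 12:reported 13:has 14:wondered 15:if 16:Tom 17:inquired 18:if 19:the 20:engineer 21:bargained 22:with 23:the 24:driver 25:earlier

12

The displaced element is "who" (word 1).
It is linked across 1 clause boundary (Ø).
It functions as the subject of "wondered", so the gap sits immediately after word 12 ("reported").
Base order: A manager who had packed the invoice last week has reported who has wondered if Tom inquired if the engineer bargained with the driver earlier.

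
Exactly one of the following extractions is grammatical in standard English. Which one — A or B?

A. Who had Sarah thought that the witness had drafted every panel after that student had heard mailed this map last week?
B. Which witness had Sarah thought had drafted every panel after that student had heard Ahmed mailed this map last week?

In A, the wh-phrase is extracted from inside an adjunct island (introduced by "after"), which blocks movement.
In B, the extraction path crosses only that-complement boundaries, which are transparent.
So B is grammatical.

B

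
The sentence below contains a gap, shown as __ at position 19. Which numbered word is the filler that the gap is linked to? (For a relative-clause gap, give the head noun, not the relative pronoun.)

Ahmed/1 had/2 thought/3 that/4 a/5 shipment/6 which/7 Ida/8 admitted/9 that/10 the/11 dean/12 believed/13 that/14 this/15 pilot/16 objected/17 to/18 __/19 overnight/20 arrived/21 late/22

6

The gap at 19 is the prepositional object of "objected", inside a relative clause.
The relative pronoun is "which" (word 7); it is bound by the head noun immediately before it.
Its filler is the head noun "shipment", at word 6.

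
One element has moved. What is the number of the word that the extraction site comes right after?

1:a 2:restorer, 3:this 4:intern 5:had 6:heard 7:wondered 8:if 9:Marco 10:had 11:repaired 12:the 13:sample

6

The displaced element is "a restorer" (word 2).
It is linked across 1 clause boundary (Ø).
It functions as the subject of "wondered", so the gap sits immediately after word 6 ("heard").
Base order: This intern had heard a restorer wondered if Marco had repaired the sample.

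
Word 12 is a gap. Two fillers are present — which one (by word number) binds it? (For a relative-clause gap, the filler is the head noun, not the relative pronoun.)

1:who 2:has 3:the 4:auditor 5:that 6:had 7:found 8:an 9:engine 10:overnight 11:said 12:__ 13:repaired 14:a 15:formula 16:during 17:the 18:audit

The marked gap is the subject of "repaired".
Its filler is the fronted wh-phrase "who", at word 1.
(The other dependency links word 4 to a gap after word 5.)

1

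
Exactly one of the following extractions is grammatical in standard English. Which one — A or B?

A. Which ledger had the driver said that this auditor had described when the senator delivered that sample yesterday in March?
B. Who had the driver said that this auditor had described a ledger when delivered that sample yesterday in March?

A

In B, the wh-phrase is extracted from inside an adjunct island (introduced by "when"), which blocks movement.
In A, the extraction path crosses only that-complement boundaries, which are transparent.
So A is grammatical.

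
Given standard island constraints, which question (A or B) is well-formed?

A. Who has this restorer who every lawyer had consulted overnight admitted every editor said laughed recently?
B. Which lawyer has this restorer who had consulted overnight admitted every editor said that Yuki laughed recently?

A

In B, the wh-phrase is extracted from inside a complex-NP island (relative clause) (introduced by "who"), which blocks movement.
In A, the extraction path crosses only that-complement boundaries, which are transparent.
So A is grammatical.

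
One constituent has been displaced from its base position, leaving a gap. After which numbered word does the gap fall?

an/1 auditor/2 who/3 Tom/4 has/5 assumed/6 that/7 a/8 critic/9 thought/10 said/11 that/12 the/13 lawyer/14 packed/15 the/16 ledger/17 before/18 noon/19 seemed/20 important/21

10

The displaced element is "an auditor" (word 2).
It is linked across 2 clause boundaries (that → Ø).
It functions as the subject of "said", so the gap sits immediately after word 10 ("thought").
Base order: Tom has assumed that a critic thought that an auditor said that the lawyer packed the ledger before noon.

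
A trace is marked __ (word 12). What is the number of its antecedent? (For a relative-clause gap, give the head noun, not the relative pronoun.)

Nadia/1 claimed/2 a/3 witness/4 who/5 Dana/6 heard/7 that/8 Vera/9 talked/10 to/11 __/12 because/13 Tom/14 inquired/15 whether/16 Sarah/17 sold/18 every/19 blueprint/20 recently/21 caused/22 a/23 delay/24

The gap at 12 is the prepositional object of "talked", inside a relative clause.
The relative pronoun is "who" (word 5); it is bound by the head noun immediately before it.
Its filler is the head noun "witness", at word 4.

4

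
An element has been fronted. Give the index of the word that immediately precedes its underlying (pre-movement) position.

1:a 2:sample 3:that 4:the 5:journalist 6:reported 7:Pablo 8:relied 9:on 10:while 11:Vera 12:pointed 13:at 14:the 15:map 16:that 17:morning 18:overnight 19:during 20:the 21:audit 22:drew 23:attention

The displaced element is "a sample" (word 2).
It is linked across 1 clause boundary (Ø).
It functions as the object of the preposition "on" of "relied", so the gap sits immediately after word 9 ("on").
Base order: The journalist reported Pablo relied on a sample while Vera pointed at the map that morning overnight during the audit.

9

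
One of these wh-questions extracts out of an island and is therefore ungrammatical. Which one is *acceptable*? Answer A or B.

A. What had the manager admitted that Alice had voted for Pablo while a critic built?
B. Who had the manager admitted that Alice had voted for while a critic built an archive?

B

In A, the wh-phrase is extracted from inside an adjunct island (introduced by "while"), which blocks movement.
In B, the extraction path crosses only that-complement boundaries, which are transparent.
So B is grammatical.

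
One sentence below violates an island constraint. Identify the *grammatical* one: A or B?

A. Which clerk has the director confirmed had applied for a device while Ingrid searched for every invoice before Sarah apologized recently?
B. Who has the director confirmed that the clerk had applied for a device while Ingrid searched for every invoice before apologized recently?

In B, the wh-phrase is extracted from inside an adjunct island (introduced by "while"), which blocks movement.
In A, the extraction path crosses only that-complement boundaries, which are transparent.
So A is grammatical.

A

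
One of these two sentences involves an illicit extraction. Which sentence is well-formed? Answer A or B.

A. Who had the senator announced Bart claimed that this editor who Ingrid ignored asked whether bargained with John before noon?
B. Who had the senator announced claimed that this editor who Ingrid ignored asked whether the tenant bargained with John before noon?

B

In A, the wh-phrase is extracted from inside a wh-island (introduced by "whether"), which blocks movement.
In B, the extraction path crosses only that-complement boundaries, which are transparent.
So B is grammatical.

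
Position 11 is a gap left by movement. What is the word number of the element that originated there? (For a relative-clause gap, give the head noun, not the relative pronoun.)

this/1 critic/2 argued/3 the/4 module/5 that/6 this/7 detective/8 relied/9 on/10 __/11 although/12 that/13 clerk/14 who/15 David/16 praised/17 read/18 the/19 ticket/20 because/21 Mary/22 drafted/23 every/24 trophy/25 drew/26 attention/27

The gap at 11 is the prepositional object of "relied", inside a relative clause.
The relative pronoun is "that" (word 6); it is bound by the head noun immediately before it.
Its filler is the head noun "module", at word 5.

5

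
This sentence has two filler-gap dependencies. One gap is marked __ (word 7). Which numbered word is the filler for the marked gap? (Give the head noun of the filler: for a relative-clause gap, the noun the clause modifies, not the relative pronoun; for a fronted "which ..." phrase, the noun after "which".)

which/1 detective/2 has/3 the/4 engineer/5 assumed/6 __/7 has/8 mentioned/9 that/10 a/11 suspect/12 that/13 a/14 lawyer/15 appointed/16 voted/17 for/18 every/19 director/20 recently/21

2

The marked gap is the subject of "mentioned".
Its filler is the fronted wh-phrase "which detective", at word 2.
(The other dependency links word 12 to a gap after word 16.)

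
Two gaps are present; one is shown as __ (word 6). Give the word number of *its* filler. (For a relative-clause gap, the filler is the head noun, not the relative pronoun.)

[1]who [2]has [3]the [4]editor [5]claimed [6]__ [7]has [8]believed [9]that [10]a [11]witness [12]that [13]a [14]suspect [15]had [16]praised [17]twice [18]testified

1

The marked gap is the subject of "believed".
Its filler is the fronted wh-phrase "who", at word 1.
(The other dependency links word 11 to a gap after word 16.)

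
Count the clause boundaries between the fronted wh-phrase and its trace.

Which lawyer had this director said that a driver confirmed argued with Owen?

2

"which lawyer" is extracted from the subject of "argued".
Boundaries crossed, outermost first: [that], [Ø] — 2 in total.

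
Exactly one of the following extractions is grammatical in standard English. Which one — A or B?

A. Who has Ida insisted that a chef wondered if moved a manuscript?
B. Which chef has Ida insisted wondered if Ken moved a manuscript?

B

In A, the wh-phrase is extracted from inside a wh-island (introduced by "if"), which blocks movement.
In B, the extraction path crosses only that-complement boundaries, which are transparent.
So B is grammatical.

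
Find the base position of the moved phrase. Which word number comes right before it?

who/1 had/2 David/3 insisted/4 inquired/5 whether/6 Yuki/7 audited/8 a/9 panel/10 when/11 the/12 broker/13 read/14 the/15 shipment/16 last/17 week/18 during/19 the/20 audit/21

4

The displaced element is "who" (word 1).
It is linked across 1 clause boundary (Ø).
It functions as the subject of "inquired", so the gap sits immediately after word 4 ("insisted").
Base order: David had insisted that who inquired whether Yuki audited a panel when the broker read the shipment last week during the audit.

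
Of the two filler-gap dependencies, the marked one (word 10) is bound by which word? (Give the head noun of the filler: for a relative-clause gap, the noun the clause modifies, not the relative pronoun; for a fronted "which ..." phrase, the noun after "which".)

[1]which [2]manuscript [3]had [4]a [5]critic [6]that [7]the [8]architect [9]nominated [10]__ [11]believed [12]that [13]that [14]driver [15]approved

5

The marked gap is inside the relative clause, the direct object of "nominated".
Its filler is the head noun "critic" (via "that"), at word 5.
(The other dependency links word 2 to a gap after word 15.)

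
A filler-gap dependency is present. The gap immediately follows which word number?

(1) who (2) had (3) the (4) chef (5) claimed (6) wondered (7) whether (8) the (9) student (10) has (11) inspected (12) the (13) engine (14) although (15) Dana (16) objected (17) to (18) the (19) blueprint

The displaced element is "who" (word 1).
It is linked across 1 clause boundary (Ø).
It functions as the subject of "wondered", so the gap sits immediately after word 5 ("claimed").
Base order: The chef had claimed that who wondered whether the student has inspected the engine although Dana objected to the blueprint.

5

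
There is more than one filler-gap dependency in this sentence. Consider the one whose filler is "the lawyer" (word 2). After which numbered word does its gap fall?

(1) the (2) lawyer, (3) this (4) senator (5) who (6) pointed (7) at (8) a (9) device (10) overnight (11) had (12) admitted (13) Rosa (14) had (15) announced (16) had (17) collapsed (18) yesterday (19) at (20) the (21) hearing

The displaced element is "the lawyer" (word 2).
It is linked across 2 clause boundaries (Ø → Ø).
It functions as the subject of "collapsed", so the gap sits immediately after word 15 ("announced").
Base order: This senator who pointed at a device overnight had admitted Rosa had announced the lawyer had collapsed yesterday at the hearing.

15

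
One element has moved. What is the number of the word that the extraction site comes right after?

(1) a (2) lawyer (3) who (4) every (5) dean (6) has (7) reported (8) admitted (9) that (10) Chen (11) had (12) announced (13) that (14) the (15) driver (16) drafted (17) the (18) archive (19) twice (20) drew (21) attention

7

The displaced element is "a lawyer" (word 2).
It is linked across 1 clause boundary (Ø).
It functions as the subject of "admitted", so the gap sits immediately after word 7 ("reported").
Base order: Every dean has reported that a lawyer admitted that Chen had announced that the driver drafted the archive twice.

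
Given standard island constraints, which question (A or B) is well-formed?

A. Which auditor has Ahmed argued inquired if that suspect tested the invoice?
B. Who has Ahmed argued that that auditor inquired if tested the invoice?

A

In B, the wh-phrase is extracted from inside a wh-island (introduced by "if"), which blocks movement.
In A, the extraction path crosses only that-complement boundaries, which are transparent.
So A is grammatical.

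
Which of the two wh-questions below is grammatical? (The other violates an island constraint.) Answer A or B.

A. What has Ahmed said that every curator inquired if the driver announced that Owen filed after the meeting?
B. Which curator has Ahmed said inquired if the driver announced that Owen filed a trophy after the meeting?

B

In A, the wh-phrase is extracted from inside a wh-island (introduced by "if"), which blocks movement.
In B, the extraction path crosses only that-complement boundaries, which are transparent.
So B is grammatical.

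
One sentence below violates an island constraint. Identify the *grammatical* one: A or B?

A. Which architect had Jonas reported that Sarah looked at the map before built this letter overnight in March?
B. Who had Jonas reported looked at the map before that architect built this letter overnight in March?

In A, the wh-phrase is extracted from inside an adjunct island (introduced by "before"), which blocks movement.
In B, the extraction path crosses only that-complement boundaries, which are transparent.
So B is grammatical.

B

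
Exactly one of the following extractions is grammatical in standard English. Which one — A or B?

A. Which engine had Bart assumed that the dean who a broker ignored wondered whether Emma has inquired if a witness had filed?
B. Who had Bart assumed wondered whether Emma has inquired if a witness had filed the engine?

B

In A, the wh-phrase is extracted from inside a wh-island (introduced by "whether"), which blocks movement.
In B, the extraction path crosses only that-complement boundaries, which are transparent.
So B is grammatical.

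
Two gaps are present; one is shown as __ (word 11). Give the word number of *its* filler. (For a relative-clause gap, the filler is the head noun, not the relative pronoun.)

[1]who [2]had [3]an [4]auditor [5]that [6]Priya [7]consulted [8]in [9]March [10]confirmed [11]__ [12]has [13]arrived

The marked gap is the subject of "arrived".
Its filler is the fronted wh-phrase "who", at word 1.
(The other dependency links word 4 to a gap after word 7.)

1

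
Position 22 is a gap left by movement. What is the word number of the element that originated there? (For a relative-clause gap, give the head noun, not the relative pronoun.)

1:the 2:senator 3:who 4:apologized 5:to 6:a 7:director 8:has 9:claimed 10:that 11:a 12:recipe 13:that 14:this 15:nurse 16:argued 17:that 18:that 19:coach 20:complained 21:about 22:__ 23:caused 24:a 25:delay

The gap at 22 is the prepositional object of "complained", inside a relative clause.
The relative pronoun is "that" (word 13); it is bound by the head noun immediately before it.
Its filler is the head noun "recipe", at word 12.

12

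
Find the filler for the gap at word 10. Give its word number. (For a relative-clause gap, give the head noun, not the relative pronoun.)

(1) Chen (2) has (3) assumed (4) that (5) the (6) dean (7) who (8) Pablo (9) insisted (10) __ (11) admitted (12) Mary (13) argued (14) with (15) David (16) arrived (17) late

The gap at 10 is the subject of "admitted", inside a relative clause.
The relative pronoun is "who" (word 7); it is bound by the head noun immediately before it.
Its filler is the head noun "dean", at word 6.

6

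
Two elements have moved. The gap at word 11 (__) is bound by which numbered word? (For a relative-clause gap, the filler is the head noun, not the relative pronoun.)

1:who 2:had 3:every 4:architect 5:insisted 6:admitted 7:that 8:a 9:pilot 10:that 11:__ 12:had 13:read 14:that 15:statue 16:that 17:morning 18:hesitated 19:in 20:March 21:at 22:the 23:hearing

The marked gap is inside the relative clause, the subject of "read".
Its filler is the head noun "pilot" (via "that"), at word 9.
(The other dependency links word 1 to a gap after word 5.)

9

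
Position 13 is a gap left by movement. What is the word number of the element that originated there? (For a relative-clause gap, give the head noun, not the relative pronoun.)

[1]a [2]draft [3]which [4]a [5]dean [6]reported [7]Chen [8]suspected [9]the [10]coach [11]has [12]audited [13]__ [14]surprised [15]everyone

The gap at 13 is the object of "audited", inside a relative clause.
The relative pronoun is "which" (word 3); it is bound by the head noun immediately before it.
Its filler is the head noun "draft", at word 2.

2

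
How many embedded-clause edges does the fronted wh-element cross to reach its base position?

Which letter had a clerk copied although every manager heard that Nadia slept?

"which letter" originates inside the matrix clause — no clause boundary is crossed.

0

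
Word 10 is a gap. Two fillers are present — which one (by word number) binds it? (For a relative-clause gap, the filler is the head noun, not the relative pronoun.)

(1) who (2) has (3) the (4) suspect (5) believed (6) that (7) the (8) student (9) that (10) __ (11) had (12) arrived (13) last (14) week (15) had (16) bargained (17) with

8

The marked gap is inside the relative clause, the subject of "arrived".
Its filler is the head noun "student" (via "that"), at word 8.
(The other dependency links word 1 to a gap after word 17.)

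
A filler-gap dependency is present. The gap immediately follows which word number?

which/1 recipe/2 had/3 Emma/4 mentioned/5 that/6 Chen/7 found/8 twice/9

The displaced element is "which recipe" (word 2).
It is linked across 1 clause boundary (that).
It functions as the direct object of "found", so the gap sits immediately after word 8 ("found").
Base order: Emma had mentioned that Chen found which recipe twice.

8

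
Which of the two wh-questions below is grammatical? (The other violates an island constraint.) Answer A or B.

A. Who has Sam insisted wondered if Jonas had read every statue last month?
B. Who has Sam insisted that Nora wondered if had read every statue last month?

A

In B, the wh-phrase is extracted from inside a wh-island (introduced by "if"), which blocks movement.
In A, the extraction path crosses only that-complement boundaries, which are transparent.
So A is grammatical.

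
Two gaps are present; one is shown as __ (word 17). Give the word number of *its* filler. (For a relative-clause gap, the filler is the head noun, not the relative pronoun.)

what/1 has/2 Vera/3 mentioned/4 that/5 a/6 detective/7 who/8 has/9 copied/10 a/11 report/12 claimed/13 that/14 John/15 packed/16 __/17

The marked gap is the direct object of "packed".
Its filler is the fronted wh-phrase "what", at word 1.
(The other dependency links word 7 to a gap after word 8.)

1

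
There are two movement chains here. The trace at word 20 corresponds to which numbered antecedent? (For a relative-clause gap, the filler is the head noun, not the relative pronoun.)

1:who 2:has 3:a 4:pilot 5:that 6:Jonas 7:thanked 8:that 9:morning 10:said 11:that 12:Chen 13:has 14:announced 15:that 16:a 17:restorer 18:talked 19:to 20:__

1

The marked gap is the object of the preposition "to" of "talked".
Its filler is the fronted wh-phrase "who", at word 1.
(The other dependency links word 4 to a gap after word 7.)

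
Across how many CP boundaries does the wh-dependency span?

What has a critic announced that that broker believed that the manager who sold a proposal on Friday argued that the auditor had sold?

"what" is extracted from the object of "sold".
Boundaries crossed, outermost first: [that], [that], [that] — 3 in total.

3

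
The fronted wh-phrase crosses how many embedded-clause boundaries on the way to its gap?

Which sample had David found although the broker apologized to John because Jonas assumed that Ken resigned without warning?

0

"which sample" originates inside the matrix clause — no clause boundary is crossed.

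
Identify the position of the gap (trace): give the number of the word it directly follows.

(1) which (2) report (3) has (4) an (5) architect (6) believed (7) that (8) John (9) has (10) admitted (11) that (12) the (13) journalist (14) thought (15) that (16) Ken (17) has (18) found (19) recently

18

The displaced element is "which report" (word 2).
It is linked across 3 clause boundaries (that → that → that).
It functions as the direct object of "found", so the gap sits immediately after word 18 ("found").
Base order: An architect has believed that John has admitted that the journalist thought that Ken has found which report recently.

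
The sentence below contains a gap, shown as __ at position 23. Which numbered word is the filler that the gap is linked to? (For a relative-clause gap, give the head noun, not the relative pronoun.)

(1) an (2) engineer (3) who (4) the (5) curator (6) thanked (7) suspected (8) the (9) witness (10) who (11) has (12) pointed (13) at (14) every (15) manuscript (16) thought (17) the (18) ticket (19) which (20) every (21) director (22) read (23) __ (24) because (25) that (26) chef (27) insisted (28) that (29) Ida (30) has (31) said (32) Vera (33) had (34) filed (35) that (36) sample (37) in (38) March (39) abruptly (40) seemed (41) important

18

The gap at 23 is the object of "read", inside a relative clause.
The relative pronoun is "which" (word 19); it is bound by the head noun immediately before it.
Its filler is the head noun "ticket", at word 18.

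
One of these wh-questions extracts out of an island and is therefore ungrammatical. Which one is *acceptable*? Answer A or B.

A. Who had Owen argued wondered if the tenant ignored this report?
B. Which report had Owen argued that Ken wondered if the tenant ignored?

A

In B, the wh-phrase is extracted from inside a wh-island (introduced by "if"), which blocks movement.
In A, the extraction path crosses only that-complement boundaries, which are transparent.
So A is grammatical.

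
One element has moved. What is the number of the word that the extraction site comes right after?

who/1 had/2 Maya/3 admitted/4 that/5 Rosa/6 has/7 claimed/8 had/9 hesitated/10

8

The displaced element is "who" (word 1).
It is linked across 2 clause boundaries (that → Ø).
It functions as the subject of "hesitated", so the gap sits immediately after word 8 ("claimed").
Base order: Maya had admitted that Rosa has claimed that who had hesitated.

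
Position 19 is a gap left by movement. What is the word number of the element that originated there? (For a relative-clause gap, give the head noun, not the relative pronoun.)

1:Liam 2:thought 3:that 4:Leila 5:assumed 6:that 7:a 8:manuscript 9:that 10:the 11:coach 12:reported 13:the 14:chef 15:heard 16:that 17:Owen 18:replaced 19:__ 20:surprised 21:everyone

8

The gap at 19 is the object of "replaced", inside a relative clause.
The relative pronoun is "that" (word 9); it is bound by the head noun immediately before it.
Its filler is the head noun "manuscript", at word 8.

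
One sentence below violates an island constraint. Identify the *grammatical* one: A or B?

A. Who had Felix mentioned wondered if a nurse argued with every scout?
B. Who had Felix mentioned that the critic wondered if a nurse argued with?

In B, the wh-phrase is extracted from inside a wh-island (introduced by "if"), which blocks movement.
In A, the extraction path crosses only that-complement boundaries, which are transparent.
So A is grammatical.

A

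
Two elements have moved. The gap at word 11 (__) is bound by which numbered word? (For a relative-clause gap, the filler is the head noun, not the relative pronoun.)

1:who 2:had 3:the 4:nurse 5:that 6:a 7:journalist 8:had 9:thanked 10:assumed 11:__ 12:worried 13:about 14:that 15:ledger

1

The marked gap is the subject of "worried".
Its filler is the fronted wh-phrase "who", at word 1.
(The other dependency links word 4 to a gap after word 9.)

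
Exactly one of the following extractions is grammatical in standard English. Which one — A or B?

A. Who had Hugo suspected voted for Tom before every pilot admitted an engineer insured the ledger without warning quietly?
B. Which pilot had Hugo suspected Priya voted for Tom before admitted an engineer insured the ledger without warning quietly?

In B, the wh-phrase is extracted from inside an adjunct island (introduced by "before"), which blocks movement.
In A, the extraction path crosses only that-complement boundaries, which are transparent.
So A is grammatical.

A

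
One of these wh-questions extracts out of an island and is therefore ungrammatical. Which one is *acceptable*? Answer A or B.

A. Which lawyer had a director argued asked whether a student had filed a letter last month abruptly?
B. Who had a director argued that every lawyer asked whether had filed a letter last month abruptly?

In B, the wh-phrase is extracted from inside a wh-island (introduced by "whether"), which blocks movement.
In A, the extraction path crosses only that-complement boundaries, which are transparent.
So A is grammatical.

A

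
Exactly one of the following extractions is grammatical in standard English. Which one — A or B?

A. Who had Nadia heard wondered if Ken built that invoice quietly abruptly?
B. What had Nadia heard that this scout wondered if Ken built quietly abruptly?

A

In B, the wh-phrase is extracted from inside a wh-island (introduced by "if"), which blocks movement.
In A, the extraction path crosses only that-complement boundaries, which are transparent.
So A is grammatical.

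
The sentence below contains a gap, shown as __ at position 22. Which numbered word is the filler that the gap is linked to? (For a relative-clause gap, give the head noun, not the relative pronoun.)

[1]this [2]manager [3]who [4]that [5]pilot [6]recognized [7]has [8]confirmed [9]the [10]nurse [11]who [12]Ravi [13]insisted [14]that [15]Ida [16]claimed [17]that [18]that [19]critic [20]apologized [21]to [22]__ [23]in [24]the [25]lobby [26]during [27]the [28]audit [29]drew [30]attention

The gap at 22 is the prepositional object of "apologized", inside a relative clause.
The relative pronoun is "who" (word 11); it is bound by the head noun immediately before it.
Its filler is the head noun "nurse", at word 10.

10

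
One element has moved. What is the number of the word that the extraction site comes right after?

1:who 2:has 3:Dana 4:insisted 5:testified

4

The displaced element is "who" (word 1).
It is linked across 1 clause boundary (Ø).
It functions as the subject of "testified", so the gap sits immediately after word 4 ("insisted").
Base order: Dana has insisted that who testified.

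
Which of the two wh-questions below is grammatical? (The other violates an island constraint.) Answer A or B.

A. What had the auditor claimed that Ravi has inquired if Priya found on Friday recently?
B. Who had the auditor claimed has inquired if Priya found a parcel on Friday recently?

In A, the wh-phrase is extracted from inside a wh-island (introduced by "if"), which blocks movement.
In B, the extraction path crosses only that-complement boundaries, which are transparent.
So B is grammatical.

B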